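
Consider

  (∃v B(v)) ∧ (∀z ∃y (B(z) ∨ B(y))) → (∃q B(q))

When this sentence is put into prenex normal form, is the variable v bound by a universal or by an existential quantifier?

Eliminate → and ↔ using ¬ and ∨.
  ¬((∃v B(v)) ∧ (∀z ∃y (B(z) ∨ B(y)))) ∨ (∃q B(q))
Drive negations inward (¬∀x A ≡ ∃x ¬A, ¬∃x A ≡ ∀x ¬A, De Morgan for ∧/∨):
  (∀v ¬B(v)) ∨ (∃z ∀y (¬B(z) ∧ ¬B(y))) ∨ (∃q B(q))
All bound variables are already distinct, so no renaming is needed.
Pull the quantifiers to the front (each side's bound variable is not free in the other side):
  ∀v ∃z ∀y ∃q (¬B(v) ∨ ¬B(z) ∧ ¬B(y) ∨ B(q))
The quantifier ∃v sits under an odd number of negations (counting the antecedent side of each →), so it flips to ∀v.

universal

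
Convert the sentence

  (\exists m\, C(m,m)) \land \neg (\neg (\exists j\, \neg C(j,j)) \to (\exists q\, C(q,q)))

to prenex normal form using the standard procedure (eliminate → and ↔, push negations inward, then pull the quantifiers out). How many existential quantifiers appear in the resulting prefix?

1

Eliminate → and ↔ using ¬ and ∨.
  (\exists m\, C(m,m)) \land \neg (\neg \neg (\exists j\, \neg C(j,j)) \lor (\exists q\, C(q,q)))
Push ¬ through the quantifiers and connectives to reach negation normal form:
  (\exists m\, C(m,m)) \land (\forall j\, C(j,j)) \land (\forall q\, \neg C(q,q))
Finally move all quantifiers to the prefix:
  \exists m\, \forall j\, \forall q\, (C(m,m) \land C(j,j) \land \neg C(q,q))
The prefix is \exists m \forall j \forall q: 2 universal, 1 existential.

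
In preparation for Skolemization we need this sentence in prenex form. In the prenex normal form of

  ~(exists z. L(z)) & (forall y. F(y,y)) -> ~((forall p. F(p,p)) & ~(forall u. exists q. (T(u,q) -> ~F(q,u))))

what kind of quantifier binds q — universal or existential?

existential

Rewrite implications/biconditionals: A → B as ¬A ∨ B.
  ~(~(exists z. L(z)) & (forall y. F(y,y))) | ~((forall p. F(p,p)) & ~(forall u. exists q. (~T(u,q) | ~F(q,u))))
Drive negations inward (¬∀x A ≡ ∃x ¬A, ¬∃x A ≡ ∀x ¬A, De Morgan for ∧/∨):
  (exists z. L(z)) | (exists y. ~F(y,y)) | (exists p. ~F(p,p)) | (forall u. exists q. (~T(u,q) | ~F(q,u)))
All bound variables are already distinct, so no renaming is needed.
Pull the quantifiers to the front (each side's bound variable is not free in the other side):
  exists z. exists y. exists p. forall u. exists q. (L(z) | ~F(y,y) | ~F(p,p) | ~T(u,q) | ~F(q,u))
The quantifier exists q sits under an even number of negations (counting the antecedent side of each →), so it remains existential.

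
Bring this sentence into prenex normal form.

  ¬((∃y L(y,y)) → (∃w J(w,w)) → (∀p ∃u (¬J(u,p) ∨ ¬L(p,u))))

∃y ∃w ∃p ∀u (L(y,y) ∧ J(w,w) ∧ J(u,p) ∧ L(p,u))

Eliminate → and ↔ using ¬ and ∨.
  ¬(¬(∃y L(y,y)) ∨ ¬(∃w J(w,w)) ∨ (∀p ∃u (¬J(u,p) ∨ ¬L(p,u))))
Push ¬ through the quantifiers and connectives to reach negation normal form:
  (∃y L(y,y)) ∧ (∃w J(w,w)) ∧ (∃p ∀u (J(u,p) ∧ L(p,u)))
Finally move all quantifiers to the prefix:
  ∃y ∃w ∃p ∀u (L(y,y) ∧ J(w,w) ∧ J(u,p) ∧ L(p,u))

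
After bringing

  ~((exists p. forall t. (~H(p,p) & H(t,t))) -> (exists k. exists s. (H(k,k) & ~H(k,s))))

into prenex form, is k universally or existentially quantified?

Rewrite implications/biconditionals: A → B as ¬A ∨ B.
  ~(~(exists p. forall t. (~H(p,p) & H(t,t))) | (exists k. exists s. (H(k,k) & ~H(k,s))))
Push ¬ through the quantifiers and connectives to reach negation normal form:
  (exists p. forall t. (~H(p,p) & H(t,t))) & (forall k. forall s. (~H(k,k) | H(k,s)))
Finally move all quantifiers to the prefix:
  exists p. forall t. forall k. forall s. (~H(p,p) & H(t,t) & (~H(k,k) | H(k,s)))
The quantifier exists k sits under an odd number of negations (counting the antecedent side of each →), so it flips to forall k.

universal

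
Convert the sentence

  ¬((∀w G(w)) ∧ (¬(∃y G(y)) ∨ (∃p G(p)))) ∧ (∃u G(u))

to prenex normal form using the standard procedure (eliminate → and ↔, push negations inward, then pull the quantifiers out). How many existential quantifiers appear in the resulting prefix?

Drive negations inward (¬∀x A ≡ ∃x ¬A, ¬∃x A ≡ ∀x ¬A, De Morgan for ∧/∨):
  ((∃w ¬G(w)) ∨ (∃y G(y)) ∧ (∀p ¬G(p))) ∧ (∃u G(u))
All bound variables are already distinct, so no renaming is needed.
Pull the quantifiers to the front (each side's bound variable is not free in the other side):
  ∃w ∃y ∀p ∃u ((¬G(w) ∨ G(y) ∧ ¬G(p)) ∧ G(u))
The prefix is ∃w ∃y ∀p ∃u: 1 universal, 3 existential.

3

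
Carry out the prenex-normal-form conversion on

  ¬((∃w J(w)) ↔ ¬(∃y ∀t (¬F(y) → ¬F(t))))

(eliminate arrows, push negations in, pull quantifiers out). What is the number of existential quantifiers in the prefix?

Rewrite implications/biconditionals: A → B as ¬A ∨ B; A ↔ B as (¬A ∨ B) ∧ (¬B ∨ A).
  ¬((¬(∃w J(w)) ∨ ¬(∃y ∀t (¬¬F(y) ∨ ¬F(t)))) ∧ (¬¬(∃y ∀t (¬¬F(y) ∨ ¬F(t))) ∨ (∃w J(w))))
Move each ¬ inward, flipping quantifiers it crosses:
  (∃w J(w)) ∧ (∃y ∀t (F(y) ∨ ¬F(t))) ∨ (∀y ∃t (¬F(y) ∧ F(t))) ∧ (∀w ¬J(w))
Standardize variables apart so no two quantifiers bind the same name: y↦y1, t↦z1, w↦u1.
  (∃w J(w)) ∧ (∃y ∀t (F(y) ∨ ¬F(t))) ∨ (∀y1 ∃z1 (¬F(y1) ∧ F(z1))) ∧ (∀u1 ¬J(u1))
Extract every quantifier outward, since the variables are now distinct and don't occur free across branches:
  ∃w ∃y ∀t ∀y1 ∃z1 ∀u1 (J(w) ∧ (F(y) ∨ ¬F(t)) ∨ ¬F(y1) ∧ F(z1) ∧ ¬J(u1))
The prefix is ∃w ∃y ∀t ∀y1 ∃z1 ∀u1: 3 universal, 3 existential.

3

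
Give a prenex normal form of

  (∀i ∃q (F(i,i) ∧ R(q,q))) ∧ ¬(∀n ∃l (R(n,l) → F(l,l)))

∀i ∃q ∃n ∀l (F(i,i) ∧ R(q,q) ∧ R(n,l) ∧ ¬F(l,l))

First replace A → B with ¬A ∨ B.
  (∀i ∃q (F(i,i) ∧ R(q,q))) ∧ ¬(∀n ∃l (¬R(n,l) ∨ F(l,l)))
Push ¬ through the quantifiers and connectives to reach negation normal form:
  (∀i ∃q (F(i,i) ∧ R(q,q))) ∧ (∃n ∀l (R(n,l) ∧ ¬F(l,l)))
Extract every quantifier outward, since the variables are now distinct and don't occur free across branches:
  ∀i ∃q ∃n ∀l (F(i,i) ∧ R(q,q) ∧ R(n,l) ∧ ¬F(l,l))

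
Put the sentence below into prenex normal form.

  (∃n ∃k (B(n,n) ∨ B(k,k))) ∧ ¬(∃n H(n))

Drive negations inward (¬∀x A ≡ ∃x ¬A, ¬∃x A ≡ ∀x ¬A, De Morgan for ∧/∨):
  (∃n ∃k (B(n,n) ∨ B(k,k))) ∧ (∀n ¬H(n))
Give each quantifier a distinct variable: n↦q.
  (∃n ∃k (B(n,n) ∨ B(k,k))) ∧ (∀q ¬H(q))
Extract every quantifier outward, since the variables are now distinct and don't occur free across branches:
  ∃n ∃k ∀q ((B(n,n) ∨ B(k,k)) ∧ ¬H(q))

∃n ∃k ∀q ((B(n,n) ∨ B(k,k)) ∧ ¬H(q))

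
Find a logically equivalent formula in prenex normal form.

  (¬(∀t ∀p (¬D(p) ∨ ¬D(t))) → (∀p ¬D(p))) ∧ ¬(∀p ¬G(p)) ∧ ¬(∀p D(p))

∀t ∀p ∀b ∃x ∃u1 ((¬D(p) ∨ ¬D(t) ∨ ¬D(b)) ∧ G(x) ∧ ¬D(u1))

Rewrite implications/biconditionals: A → B as ¬A ∨ B.
  (¬¬(∀t ∀p (¬D(p) ∨ ¬D(t))) ∨ (∀p ¬D(p))) ∧ ¬(∀p ¬G(p)) ∧ ¬(∀p D(p))
Push ¬ through the quantifiers and connectives to reach negation normal form:
  ((∀t ∀p (¬D(p) ∨ ¬D(t))) ∨ (∀p ¬D(p))) ∧ (∃p G(p)) ∧ (∃p ¬D(p))
Give each quantifier a distinct variable: p↦b, p↦x, p↦u1.
  ((∀t ∀p (¬D(p) ∨ ¬D(t))) ∨ (∀b ¬D(b))) ∧ (∃x G(x)) ∧ (∃u1 ¬D(u1))
Extract every quantifier outward, since the variables are now distinct and don't occur free across branches:
  ∀t ∀p ∀b ∃x ∃u1 ((¬D(p) ∨ ¬D(t) ∨ ¬D(b)) ∧ G(x) ∧ ¬D(u1))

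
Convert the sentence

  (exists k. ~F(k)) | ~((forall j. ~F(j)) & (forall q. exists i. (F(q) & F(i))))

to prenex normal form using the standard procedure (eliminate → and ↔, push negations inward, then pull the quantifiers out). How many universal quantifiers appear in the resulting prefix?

Move each ¬ inward, flipping quantifiers it crosses:
  (exists k. ~F(k)) | (exists j. F(j)) | (exists q. forall i. (~F(q) | ~F(i)))
All bound variables are already distinct, so no renaming is needed.
Extract every quantifier outward, since the variables are now distinct and don't occur free across branches:
  exists k. exists j. exists q. forall i. (~F(k) | F(j) | ~F(q) | ~F(i))
The prefix is exists k exists j exists q forall i: 1 universal, 3 existential.

1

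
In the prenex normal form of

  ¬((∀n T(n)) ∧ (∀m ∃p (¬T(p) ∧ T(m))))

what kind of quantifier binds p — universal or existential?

Move each ¬ inward, flipping quantifiers it crosses:
  (∃n ¬T(n)) ∨ (∃m ∀p (T(p) ∨ ¬T(m)))
All bound variables are already distinct, so no renaming is needed.
Extract every quantifier outward, since the variables are now distinct and don't occur free across branches:
  ∃n ∃m ∀p (¬T(n) ∨ T(p) ∨ ¬T(m))
The quantifier ∃p sits under an odd number of negations, so it flips to ∀p.

universal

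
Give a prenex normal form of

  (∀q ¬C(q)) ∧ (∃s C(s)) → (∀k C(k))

∃q ∀s ∀k (C(q) ∨ ¬C(s) ∨ C(k))

Eliminate → and ↔ using ¬ and ∨.
  ¬((∀q ¬C(q)) ∧ (∃s C(s))) ∨ (∀k C(k))
Push ¬ through the quantifiers and connectives to reach negation normal form:
  (∃q C(q)) ∨ (∀s ¬C(s)) ∨ (∀k C(k))
All bound variables are already distinct, so no renaming is needed.
Extract every quantifier outward, since the variables are now distinct and don't occur free across branches:
  ∃q ∀s ∀k (C(q) ∨ ¬C(s) ∨ C(k))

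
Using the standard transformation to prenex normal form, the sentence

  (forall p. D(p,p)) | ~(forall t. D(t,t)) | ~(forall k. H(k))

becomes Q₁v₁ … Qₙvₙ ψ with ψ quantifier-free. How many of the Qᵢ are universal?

1

Drive negations inward (¬∀x A ≡ ∃x ¬A, ¬∃x A ≡ ∀x ¬A, De Morgan for ∧/∨):
  (forall p. D(p,p)) | (exists t. ~D(t,t)) | (exists k. ~H(k))
Pull the quantifiers to the front (each side's bound variable is not free in the other side):
  forall p. exists t. exists k. (D(p,p) | ~D(t,t) | ~H(k))
The prefix is forall p exists t exists k: 1 universal, 2 existential.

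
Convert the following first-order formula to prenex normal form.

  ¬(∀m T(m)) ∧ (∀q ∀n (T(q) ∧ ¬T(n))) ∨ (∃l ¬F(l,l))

Push ¬ through the quantifiers and connectives to reach negation normal form:
  (∃m ¬T(m)) ∧ (∀q ∀n (T(q) ∧ ¬T(n))) ∨ (∃l ¬F(l,l))
Extract every quantifier outward, since the variables are now distinct and don't occur free across branches:
  ∃m ∀q ∀n ∃l (¬T(m) ∧ T(q) ∧ ¬T(n) ∨ ¬F(l,l))

∃m ∀q ∀n ∃l (¬T(m) ∧ T(q) ∧ ¬T(n) ∨ ¬F(l,l))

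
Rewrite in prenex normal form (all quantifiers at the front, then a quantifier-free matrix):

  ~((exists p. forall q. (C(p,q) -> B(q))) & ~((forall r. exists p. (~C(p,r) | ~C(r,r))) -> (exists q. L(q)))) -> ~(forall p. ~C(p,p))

exists p. forall q. forall r. exists y. forall z1. exists t. ((~C(p,q) | B(q)) & (~C(y,r) | ~C(r,r)) & ~L(z1) | C(t,t))

First replace A → B with ¬A ∨ B.
  ~~((exists p. forall q. (~C(p,q) | B(q))) & ~(~(forall r. exists p. (~C(p,r) | ~C(r,r))) | (exists q. L(q)))) | ~(forall p. ~C(p,p))
Drive negations inward (¬∀x A ≡ ∃x ¬A, ¬∃x A ≡ ∀x ¬A, De Morgan for ∧/∨):
  (exists p. forall q. (~C(p,q) | B(q))) & (forall r. exists p. (~C(p,r) | ~C(r,r))) & (forall q. ~L(q)) | (exists p. C(p,p))
Give each quantifier a distinct variable: p↦y, q↦z1, p↦t.
  (exists p. forall q. (~C(p,q) | B(q))) & (forall r. exists y. (~C(y,r) | ~C(r,r))) & (forall z1. ~L(z1)) | (exists t. C(t,t))
Finally move all quantifiers to the prefix:
  exists p. forall q. forall r. exists y. forall z1. exists t. ((~C(p,q) | B(q)) & (~C(y,r) | ~C(r,r)) & ~L(z1) | C(t,t))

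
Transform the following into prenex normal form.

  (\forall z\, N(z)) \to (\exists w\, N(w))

Eliminate → and ↔ using ¬ and ∨.
  \neg (\forall z\, N(z)) \lor (\exists w\, N(w))
Drive negations inward (¬∀x A ≡ ∃x ¬A, ¬∃x A ≡ ∀x ¬A, De Morgan for ∧/∨):
  (\exists z\, \neg N(z)) \lor (\exists w\, N(w))
Extract every quantifier outward, since the variables are now distinct and don't occur free across branches:
  \exists z\, \exists w\, (\neg N(z) \lor N(w))

\exists z\, \exists w\, (\neg N(z) \lor N(w))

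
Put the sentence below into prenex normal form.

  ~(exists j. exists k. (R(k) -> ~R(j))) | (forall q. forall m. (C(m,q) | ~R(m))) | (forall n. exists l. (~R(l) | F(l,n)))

First replace A → B with ¬A ∨ B.
  ~(exists j. exists k. (~R(k) | ~R(j))) | (forall q. forall m. (C(m,q) | ~R(m))) | (forall n. exists l. (~R(l) | F(l,n)))
Push ¬ through the quantifiers and connectives to reach negation normal form:
  (forall j. forall k. (R(k) & R(j))) | (forall q. forall m. (C(m,q) | ~R(m))) | (forall n. exists l. (~R(l) | F(l,n)))
All bound variables are already distinct, so no renaming is needed.
Pull the quantifiers to the front (each side's bound variable is not free in the other side):
  forall j. forall k. forall q. forall m. forall n. exists l. (R(k) & R(j) | C(m,q) | ~R(m) | ~R(l) | F(l,n))

forall j. forall k. forall q. forall m. forall n. exists l. (R(k) & R(j) | C(m,q) | ~R(m) | ~R(l) | F(l,n))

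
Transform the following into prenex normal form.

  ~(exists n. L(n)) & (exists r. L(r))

forall n. exists r. (~L(n) & L(r))

Push ¬ through the quantifiers and connectives to reach negation normal form:
  (forall n. ~L(n)) & (exists r. L(r))
All bound variables are already distinct, so no renaming is needed.
Finally move all quantifiers to the prefix:
  forall n. exists r. (~L(n) & L(r))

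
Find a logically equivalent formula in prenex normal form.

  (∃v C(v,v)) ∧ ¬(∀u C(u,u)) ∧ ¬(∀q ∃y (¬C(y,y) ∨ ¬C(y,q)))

Push ¬ through the quantifiers and connectives to reach negation normal form:
  (∃v C(v,v)) ∧ (∃u ¬C(u,u)) ∧ (∃q ∀y (C(y,y) ∧ C(y,q)))
All bound variables are already distinct, so no renaming is needed.
Finally move all quantifiers to the prefix:
  ∃v ∃u ∃q ∀y (C(v,v) ∧ ¬C(u,u) ∧ C(y,y) ∧ C(y,q))

∃v ∃u ∃q ∀y (C(v,v) ∧ ¬C(u,u) ∧ C(y,y) ∧ C(y,q))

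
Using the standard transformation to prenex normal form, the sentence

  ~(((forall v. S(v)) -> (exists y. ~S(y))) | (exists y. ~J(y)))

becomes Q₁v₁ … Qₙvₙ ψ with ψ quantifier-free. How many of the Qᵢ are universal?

Eliminate → and ↔ using ¬ and ∨.
  ~(~(forall v. S(v)) | (exists y. ~S(y)) | (exists y. ~J(y)))
Push ¬ through the quantifiers and connectives to reach negation normal form:
  (forall v. S(v)) & (forall y. S(y)) & (forall y. J(y))
Rename bound variables to avoid capture: y↦u1.
  (forall v. S(v)) & (forall y. S(y)) & (forall u1. J(u1))
Pull the quantifiers to the front (each side's bound variable is not free in the other side):
  forall v. forall y. forall u1. (S(v) & S(y) & J(u1))
The prefix is forall v forall y forall u1: 3 universal, 0 existential.

3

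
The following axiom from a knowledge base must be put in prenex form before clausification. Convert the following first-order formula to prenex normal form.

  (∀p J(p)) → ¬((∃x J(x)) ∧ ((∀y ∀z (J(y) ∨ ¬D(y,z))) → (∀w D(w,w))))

∃p ∀x ∀y ∀z ∃w (¬J(p) ∨ ¬J(x) ∨ (J(y) ∨ ¬D(y,z)) ∧ ¬D(w,w))

First replace A → B with ¬A ∨ B.
  ¬(∀p J(p)) ∨ ¬((∃x J(x)) ∧ (¬(∀y ∀z (J(y) ∨ ¬D(y,z))) ∨ (∀w D(w,w))))
Push ¬ through the quantifiers and connectives to reach negation normal form:
  (∃p ¬J(p)) ∨ (∀x ¬J(x)) ∨ (∀y ∀z (J(y) ∨ ¬D(y,z))) ∧ (∃w ¬D(w,w))
All bound variables are already distinct, so no renaming is needed.
Finally move all quantifiers to the prefix:
  ∃p ∀x ∀y ∀z ∃w (¬J(p) ∨ ¬J(x) ∨ (J(y) ∨ ¬D(y,z)) ∧ ¬D(w,w))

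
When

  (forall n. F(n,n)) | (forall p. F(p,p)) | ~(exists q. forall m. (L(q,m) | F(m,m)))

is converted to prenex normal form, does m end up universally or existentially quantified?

existential

Push ¬ through the quantifiers and connectives to reach negation normal form:
  (forall n. F(n,n)) | (forall p. F(p,p)) | (forall q. exists m. (~L(q,m) & ~F(m,m)))
Finally move all quantifiers to the prefix:
  forall n. forall p. forall q. exists m. (F(n,n) | F(p,p) | ~L(q,m) & ~F(m,m))
The quantifier forall m sits under an odd number of negations, so it flips to exists m.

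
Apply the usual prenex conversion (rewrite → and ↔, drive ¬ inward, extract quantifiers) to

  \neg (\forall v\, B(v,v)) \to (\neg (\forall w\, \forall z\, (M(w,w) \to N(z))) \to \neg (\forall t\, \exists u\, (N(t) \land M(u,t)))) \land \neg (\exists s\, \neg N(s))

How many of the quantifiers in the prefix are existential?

Eliminate → and ↔ using ¬ and ∨.
  \neg \neg (\forall v\, B(v,v)) \lor (\neg \neg (\forall w\, \forall z\, (\neg M(w,w) \lor N(z))) \lor \neg (\forall t\, \exists u\, (N(t) \land M(u,t)))) \land \neg (\exists s\, \neg N(s))
Move each ¬ inward, flipping quantifiers it crosses:
  (\forall v\, B(v,v)) \lor ((\forall w\, \forall z\, (\neg M(w,w) \lor N(z))) \lor (\exists t\, \forall u\, (\neg N(t) \lor \neg M(u,t)))) \land (\forall s\, N(s))
All bound variables are already distinct, so no renaming is needed.
Finally move all quantifiers to the prefix:
  \forall v\, \forall w\, \forall z\, \exists t\, \forall u\, \forall s\, (B(v,v) \lor (\neg M(w,w) \lor N(z) \lor \neg N(t) \lor \neg M(u,t)) \land N(s))
The prefix is \forall v \forall w \forall z \exists t \forall u \forall s: 5 universal, 1 existential.

1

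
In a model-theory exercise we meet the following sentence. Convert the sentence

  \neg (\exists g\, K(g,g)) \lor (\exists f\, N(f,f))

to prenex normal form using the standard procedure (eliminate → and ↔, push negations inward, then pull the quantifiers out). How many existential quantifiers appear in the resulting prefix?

1

Push ¬ through the quantifiers and connectives to reach negation normal form:
  (\forall g\, \neg K(g,g)) \lor (\exists f\, N(f,f))
Extract every quantifier outward, since the variables are now distinct and don't occur free across branches:
  \forall g\, \exists f\, (\neg K(g,g) \lor N(f,f))
The prefix is \forall g \exists f: 1 universal, 1 existential.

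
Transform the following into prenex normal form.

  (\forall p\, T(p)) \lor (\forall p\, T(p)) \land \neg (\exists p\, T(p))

Drive negations inward (¬∀x A ≡ ∃x ¬A, ¬∃x A ≡ ∀x ¬A, De Morgan for ∧/∨):
  (\forall p\, T(p)) \lor (\forall p\, T(p)) \land (\forall p\, \neg T(p))
Rename bound variables to avoid capture: p↦t, p↦c.
  (\forall p\, T(p)) \lor (\forall t\, T(t)) \land (\forall c\, \neg T(c))
Pull the quantifiers to the front (each side's bound variable is not free in the other side):
  \forall p\, \forall t\, \forall c\, (T(p) \lor T(t) \land \neg T(c))

\forall p\, \forall t\, \forall c\, (T(p) \lor T(t) \land \neg T(c))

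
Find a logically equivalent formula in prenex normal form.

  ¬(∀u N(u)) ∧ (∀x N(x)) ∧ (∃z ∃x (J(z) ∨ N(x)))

Move each ¬ inward, flipping quantifiers it crosses:
  (∃u ¬N(u)) ∧ (∀x N(x)) ∧ (∃z ∃x (J(z) ∨ N(x)))
Rename bound variables to avoid capture: x↦p.
  (∃u ¬N(u)) ∧ (∀x N(x)) ∧ (∃z ∃p (J(z) ∨ N(p)))
Finally move all quantifiers to the prefix:
  ∃u ∀x ∃z ∃p (¬N(u) ∧ N(x) ∧ (J(z) ∨ N(p)))

∃u ∀x ∃z ∃p (¬N(u) ∧ N(x) ∧ (J(z) ∨ N(p)))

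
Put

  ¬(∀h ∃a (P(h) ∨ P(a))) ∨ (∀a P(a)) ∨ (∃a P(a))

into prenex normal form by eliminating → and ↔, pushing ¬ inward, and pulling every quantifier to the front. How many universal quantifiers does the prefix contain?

2

Drive negations inward (¬∀x A ≡ ∃x ¬A, ¬∃x A ≡ ∀x ¬A, De Morgan for ∧/∨):
  (∃h ∀a (¬P(h) ∧ ¬P(a))) ∨ (∀a P(a)) ∨ (∃a P(a))
Give each quantifier a distinct variable: a↦b, a↦p.
  (∃h ∀a (¬P(h) ∧ ¬P(a))) ∨ (∀b P(b)) ∨ (∃p P(p))
Finally move all quantifiers to the prefix:
  ∃h ∀a ∀b ∃p (¬P(h) ∧ ¬P(a) ∨ P(b) ∨ P(p))
The prefix is ∃h ∀a ∀b ∃p: 2 universal, 2 existential.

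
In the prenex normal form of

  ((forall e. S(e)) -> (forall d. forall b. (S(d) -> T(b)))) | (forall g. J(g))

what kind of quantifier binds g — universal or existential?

Eliminate → and ↔ using ¬ and ∨.
  ~(forall e. S(e)) | (forall d. forall b. (~S(d) | T(b))) | (forall g. J(g))
Push ¬ through the quantifiers and connectives to reach negation normal form:
  (exists e. ~S(e)) | (forall d. forall b. (~S(d) | T(b))) | (forall g. J(g))
Extract every quantifier outward, since the variables are now distinct and don't occur free across branches:
  exists e. forall d. forall b. forall g. (~S(e) | ~S(d) | T(b) | J(g))
The quantifier forall g sits under an even number of negations (counting the antecedent side of each →), so it remains universal.

universal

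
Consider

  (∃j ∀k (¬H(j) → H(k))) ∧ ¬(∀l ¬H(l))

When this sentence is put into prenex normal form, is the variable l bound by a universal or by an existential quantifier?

Eliminate → and ↔ using ¬ and ∨.
  (∃j ∀k (¬¬H(j) ∨ H(k))) ∧ ¬(∀l ¬H(l))
Move each ¬ inward, flipping quantifiers it crosses:
  (∃j ∀k (H(j) ∨ H(k))) ∧ (∃l H(l))
Extract every quantifier outward, since the variables are now distinct and don't occur free across branches:
  ∃j ∀k ∃l ((H(j) ∨ H(k)) ∧ H(l))
The quantifier ∀l sits under an odd number of negations (counting the antecedent side of each →), so it flips to ∃l.

existential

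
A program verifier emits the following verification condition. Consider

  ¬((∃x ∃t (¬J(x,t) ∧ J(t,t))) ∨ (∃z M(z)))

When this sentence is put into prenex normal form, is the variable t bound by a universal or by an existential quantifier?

universal

Move each ¬ inward, flipping quantifiers it crosses:
  (∀x ∀t (J(x,t) ∨ ¬J(t,t))) ∧ (∀z ¬M(z))
All bound variables are already distinct, so no renaming is needed.
Pull the quantifiers to the front (each side's bound variable is not free in the other side):
  ∀x ∀t ∀z ((J(x,t) ∨ ¬J(t,t)) ∧ ¬M(z))
The quantifier ∃t sits under an odd number of negations, so it flips to ∀t.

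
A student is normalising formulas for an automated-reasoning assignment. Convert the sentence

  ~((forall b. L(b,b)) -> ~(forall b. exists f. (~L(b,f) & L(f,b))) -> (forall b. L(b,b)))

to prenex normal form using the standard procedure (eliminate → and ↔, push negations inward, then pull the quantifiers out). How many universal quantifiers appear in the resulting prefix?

2

Rewrite implications/biconditionals: A → B as ¬A ∨ B.
  ~(~(forall b. L(b,b)) | ~~(forall b. exists f. (~L(b,f) & L(f,b))) | (forall b. L(b,b)))
Move each ¬ inward, flipping quantifiers it crosses:
  (forall b. L(b,b)) & (exists b. forall f. (L(b,f) | ~L(f,b))) & (exists b. ~L(b,b))
Rename bound variables to avoid capture: b↦t, b↦w1.
  (forall b. L(b,b)) & (exists t. forall f. (L(t,f) | ~L(f,t))) & (exists w1. ~L(w1,w1))
Finally move all quantifiers to the prefix:
  forall b. exists t. forall f. exists w1. (L(b,b) & (L(t,f) | ~L(f,t)) & ~L(w1,w1))
The prefix is forall b exists t forall f exists w1: 2 universal, 2 existential.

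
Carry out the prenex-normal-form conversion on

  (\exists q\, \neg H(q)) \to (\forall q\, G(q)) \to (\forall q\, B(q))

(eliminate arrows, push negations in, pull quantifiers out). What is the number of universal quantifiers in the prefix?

2

Eliminate → and ↔ using ¬ and ∨.
  \neg (\exists q\, \neg H(q)) \lor \neg (\forall q\, G(q)) \lor (\forall q\, B(q))
Push ¬ through the quantifiers and connectives to reach negation normal form:
  (\forall q\, H(q)) \lor (\exists q\, \neg G(q)) \lor (\forall q\, B(q))
Give each quantifier a distinct variable: q↦x, q↦a.
  (\forall q\, H(q)) \lor (\exists x\, \neg G(x)) \lor (\forall a\, B(a))
Extract every quantifier outward, since the variables are now distinct and don't occur free across branches:
  \forall q\, \exists x\, \forall a\, (H(q) \lor \neg G(x) \lor B(a))
The prefix is \forall q \exists x \forall a: 2 universal, 1 existential.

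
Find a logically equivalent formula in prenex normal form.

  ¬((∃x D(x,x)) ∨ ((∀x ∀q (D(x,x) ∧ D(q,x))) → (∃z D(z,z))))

Eliminate → and ↔ using ¬ and ∨.
  ¬((∃x D(x,x)) ∨ ¬(∀x ∀q (D(x,x) ∧ D(q,x))) ∨ (∃z D(z,z)))
Move each ¬ inward, flipping quantifiers it crosses:
  (∀x ¬D(x,x)) ∧ (∀x ∀q (D(x,x) ∧ D(q,x))) ∧ (∀z ¬D(z,z))
Give each quantifier a distinct variable: x↦y.
  (∀x ¬D(x,x)) ∧ (∀y ∀q (D(y,y) ∧ D(q,y))) ∧ (∀z ¬D(z,z))
Extract every quantifier outward, since the variables are now distinct and don't occur free across branches:
  ∀x ∀y ∀q ∀z (¬D(x,x) ∧ D(y,y) ∧ D(q,y) ∧ ¬D(z,z))

∀x ∀y ∀q ∀z (¬D(x,x) ∧ D(y,y) ∧ D(q,y) ∧ ¬D(z,z))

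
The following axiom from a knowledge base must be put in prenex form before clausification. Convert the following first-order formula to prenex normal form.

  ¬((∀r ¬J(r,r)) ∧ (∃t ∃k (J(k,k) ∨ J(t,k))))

∃r ∀t ∀k (J(r,r) ∨ ¬J(k,k) ∧ ¬J(t,k))

Push ¬ through the quantifiers and connectives to reach negation normal form:
  (∃r J(r,r)) ∨ (∀t ∀k (¬J(k,k) ∧ ¬J(t,k)))
Finally move all quantifiers to the prefix:
  ∃r ∀t ∀k (J(r,r) ∨ ¬J(k,k) ∧ ¬J(t,k))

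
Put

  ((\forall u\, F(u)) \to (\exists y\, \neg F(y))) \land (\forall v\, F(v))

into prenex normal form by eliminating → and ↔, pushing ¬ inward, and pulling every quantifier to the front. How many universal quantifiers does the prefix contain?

Eliminate → and ↔ using ¬ and ∨.
  (\neg (\forall u\, F(u)) \lor (\exists y\, \neg F(y))) \land (\forall v\, F(v))
Push ¬ through the quantifiers and connectives to reach negation normal form:
  ((\exists u\, \neg F(u)) \lor (\exists y\, \neg F(y))) \land (\forall v\, F(v))
All bound variables are already distinct, so no renaming is needed.
Finally move all quantifiers to the prefix:
  \exists u\, \exists y\, \forall v\, ((\neg F(u) \lor \neg F(y)) \land F(v))
The prefix is \exists u \exists y \forall v: 1 universal, 2 existential.

1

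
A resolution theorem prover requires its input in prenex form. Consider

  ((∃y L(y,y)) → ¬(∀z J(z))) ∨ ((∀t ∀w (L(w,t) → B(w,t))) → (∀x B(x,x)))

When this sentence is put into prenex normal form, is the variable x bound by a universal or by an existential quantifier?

Eliminate → and ↔ using ¬ and ∨.
  ¬(∃y L(y,y)) ∨ ¬(∀z J(z)) ∨ ¬(∀t ∀w (¬L(w,t) ∨ B(w,t))) ∨ (∀x B(x,x))
Drive negations inward (¬∀x A ≡ ∃x ¬A, ¬∃x A ≡ ∀x ¬A, De Morgan for ∧/∨):
  (∀y ¬L(y,y)) ∨ (∃z ¬J(z)) ∨ (∃t ∃w (L(w,t) ∧ ¬B(w,t))) ∨ (∀x B(x,x))
All bound variables are already distinct, so no renaming is needed.
Extract every quantifier outward, since the variables are now distinct and don't occur free across branches:
  ∀y ∃z ∃t ∃w ∀x (¬L(y,y) ∨ ¬J(z) ∨ L(w,t) ∧ ¬B(w,t) ∨ B(x,x))
The quantifier ∀x sits under an even number of negations (counting the antecedent side of each →), so it remains universal.

universal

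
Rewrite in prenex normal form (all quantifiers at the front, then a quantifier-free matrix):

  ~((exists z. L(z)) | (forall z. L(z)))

forall z. exists x1. (~L(z) & ~L(x1))

Push ¬ through the quantifiers and connectives to reach negation normal form:
  (forall z. ~L(z)) & (exists z. ~L(z))
Standardize variables apart so no two quantifiers bind the same name: z↦x1.
  (forall z. ~L(z)) & (exists x1. ~L(x1))
Pull the quantifiers to the front (each side's bound variable is not free in the other side):
  forall z. exists x1. (~L(z) & ~L(x1))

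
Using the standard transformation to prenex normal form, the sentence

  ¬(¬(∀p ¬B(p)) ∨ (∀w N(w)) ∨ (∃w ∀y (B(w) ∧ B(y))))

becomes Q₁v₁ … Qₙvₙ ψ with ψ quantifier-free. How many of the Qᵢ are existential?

2

Drive negations inward (¬∀x A ≡ ∃x ¬A, ¬∃x A ≡ ∀x ¬A, De Morgan for ∧/∨):
  (∀p ¬B(p)) ∧ (∃w ¬N(w)) ∧ (∀w ∃y (¬B(w) ∨ ¬B(y)))
Give each quantifier a distinct variable: w↦s.
  (∀p ¬B(p)) ∧ (∃w ¬N(w)) ∧ (∀s ∃y (¬B(s) ∨ ¬B(y)))
Finally move all quantifiers to the prefix:
  ∀p ∃w ∀s ∃y (¬B(p) ∧ ¬N(w) ∧ (¬B(s) ∨ ¬B(y)))
The prefix is ∀p ∃w ∀s ∃y: 2 universal, 2 existential.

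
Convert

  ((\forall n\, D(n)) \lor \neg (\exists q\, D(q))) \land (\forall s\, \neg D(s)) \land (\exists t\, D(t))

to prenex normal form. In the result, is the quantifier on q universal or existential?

universal

Push ¬ through the quantifiers and connectives to reach negation normal form:
  ((\forall n\, D(n)) \lor (\forall q\, \neg D(q))) \land (\forall s\, \neg D(s)) \land (\exists t\, D(t))
All bound variables are already distinct, so no renaming is needed.
Finally move all quantifiers to the prefix:
  \forall n\, \forall q\, \forall s\, \exists t\, ((D(n) \lor \neg D(q)) \land \neg D(s) \land D(t))
The quantifier \exists q sits under an odd number of negations, so it flips to \forall q.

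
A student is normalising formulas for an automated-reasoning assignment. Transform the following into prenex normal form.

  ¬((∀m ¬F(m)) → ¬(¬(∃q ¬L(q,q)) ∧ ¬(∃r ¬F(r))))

∀m ∀q ∀r (¬F(m) ∧ L(q,q) ∧ F(r))

First replace A → B with ¬A ∨ B.
  ¬(¬(∀m ¬F(m)) ∨ ¬(¬(∃q ¬L(q,q)) ∧ ¬(∃r ¬F(r))))
Drive negations inward (¬∀x A ≡ ∃x ¬A, ¬∃x A ≡ ∀x ¬A, De Morgan for ∧/∨):
  (∀m ¬F(m)) ∧ (∀q L(q,q)) ∧ (∀r F(r))
All bound variables are already distinct, so no renaming is needed.
Extract every quantifier outward, since the variables are now distinct and don't occur free across branches:
  ∀m ∀q ∀r (¬F(m) ∧ L(q,q) ∧ F(r))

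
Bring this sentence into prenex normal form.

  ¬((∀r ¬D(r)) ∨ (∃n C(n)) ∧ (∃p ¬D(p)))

∃r ∀n ∀p (D(r) ∧ (¬C(n) ∨ D(p)))

Move each ¬ inward, flipping quantifiers it crosses:
  (∃r D(r)) ∧ ((∀n ¬C(n)) ∨ (∀p D(p)))
Finally move all quantifiers to the prefix:
  ∃r ∀n ∀p (D(r) ∧ (¬C(n) ∨ D(p)))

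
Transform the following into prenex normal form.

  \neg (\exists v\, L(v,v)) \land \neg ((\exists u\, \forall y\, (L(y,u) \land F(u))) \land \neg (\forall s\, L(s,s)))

\forall v\, \forall u\, \exists y\, \forall s\, (\neg L(v,v) \land (\neg L(y,u) \lor \neg F(u) \lor L(s,s)))

Move each ¬ inward, flipping quantifiers it crosses:
  (\forall v\, \neg L(v,v)) \land ((\forall u\, \exists y\, (\neg L(y,u) \lor \neg F(u))) \lor (\forall s\, L(s,s)))
All bound variables are already distinct, so no renaming is needed.
Extract every quantifier outward, since the variables are now distinct and don't occur free across branches:
  \forall v\, \forall u\, \exists y\, \forall s\, (\neg L(v,v) \land (\neg L(y,u) \lor \neg F(u) \lor L(s,s)))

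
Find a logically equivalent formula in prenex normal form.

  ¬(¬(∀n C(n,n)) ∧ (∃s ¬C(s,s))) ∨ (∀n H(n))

∀n ∀s ∀b (C(n,n) ∨ C(s,s) ∨ H(b))

Push ¬ through the quantifiers and connectives to reach negation normal form:
  (∀n C(n,n)) ∨ (∀s C(s,s)) ∨ (∀n H(n))
Rename bound variables to avoid capture: n↦b.
  (∀n C(n,n)) ∨ (∀s C(s,s)) ∨ (∀b H(b))
Finally move all quantifiers to the prefix:
  ∀n ∀s ∀b (C(n,n) ∨ C(s,s) ∨ H(b))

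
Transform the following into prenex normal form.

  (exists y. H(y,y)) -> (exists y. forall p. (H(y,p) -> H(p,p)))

forall y. exists v. forall p. (~H(y,y) | ~H(v,p) | H(p,p))

Rewrite implications/biconditionals: A → B as ¬A ∨ B.
  ~(exists y. H(y,y)) | (exists y. forall p. (~H(y,p) | H(p,p)))
Move each ¬ inward, flipping quantifiers it crosses:
  (forall y. ~H(y,y)) | (exists y. forall p. (~H(y,p) | H(p,p)))
Give each quantifier a distinct variable: y↦v.
  (forall y. ~H(y,y)) | (exists v. forall p. (~H(v,p) | H(p,p)))
Pull the quantifiers to the front (each side's bound variable is not free in the other side):
  forall y. exists v. forall p. (~H(y,y) | ~H(v,p) | H(p,p))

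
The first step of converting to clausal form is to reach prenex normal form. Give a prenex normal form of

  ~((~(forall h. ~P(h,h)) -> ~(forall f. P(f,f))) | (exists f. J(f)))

First replace A → B with ¬A ∨ B.
  ~(~~(forall h. ~P(h,h)) | ~(forall f. P(f,f)) | (exists f. J(f)))
Move each ¬ inward, flipping quantifiers it crosses:
  (exists h. P(h,h)) & (forall f. P(f,f)) & (forall f. ~J(f))
Give each quantifier a distinct variable: f↦w1.
  (exists h. P(h,h)) & (forall f. P(f,f)) & (forall w1. ~J(w1))
Pull the quantifiers to the front (each side's bound variable is not free in the other side):
  exists h. forall f. forall w1. (P(h,h) & P(f,f) & ~J(w1))

exists h. forall f. forall w1. (P(h,h) & P(f,f) & ~J(w1))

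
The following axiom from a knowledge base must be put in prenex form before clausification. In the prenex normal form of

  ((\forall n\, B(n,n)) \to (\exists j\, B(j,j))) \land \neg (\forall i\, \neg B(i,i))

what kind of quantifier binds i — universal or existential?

Eliminate → and ↔ using ¬ and ∨.
  (\neg (\forall n\, B(n,n)) \lor (\exists j\, B(j,j))) \land \neg (\forall i\, \neg B(i,i))
Drive negations inward (¬∀x A ≡ ∃x ¬A, ¬∃x A ≡ ∀x ¬A, De Morgan for ∧/∨):
  ((\exists n\, \neg B(n,n)) \lor (\exists j\, B(j,j))) \land (\exists i\, B(i,i))
All bound variables are already distinct, so no renaming is needed.
Extract every quantifier outward, since the variables are now distinct and don't occur free across branches:
  \exists n\, \exists j\, \exists i\, ((\neg B(n,n) \lor B(j,j)) \land B(i,i))
The quantifier \forall i sits under an odd number of negations (counting the antecedent side of each →), so it flips to \exists i.

existential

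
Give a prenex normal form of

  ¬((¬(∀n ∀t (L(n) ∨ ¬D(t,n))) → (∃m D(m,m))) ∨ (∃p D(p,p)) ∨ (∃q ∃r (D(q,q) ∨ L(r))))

∃n ∃t ∀m ∀p ∀q ∀r (¬L(n) ∧ D(t,n) ∧ ¬D(m,m) ∧ ¬D(p,p) ∧ ¬D(q,q) ∧ ¬L(r))

Eliminate → and ↔ using ¬ and ∨.
  ¬(¬¬(∀n ∀t (L(n) ∨ ¬D(t,n))) ∨ (∃m D(m,m)) ∨ (∃p D(p,p)) ∨ (∃q ∃r (D(q,q) ∨ L(r))))
Push ¬ through the quantifiers and connectives to reach negation normal form:
  (∃n ∃t (¬L(n) ∧ D(t,n))) ∧ (∀m ¬D(m,m)) ∧ (∀p ¬D(p,p)) ∧ (∀q ∀r (¬D(q,q) ∧ ¬L(r)))
Pull the quantifiers to the front (each side's bound variable is not free in the other side):
  ∃n ∃t ∀m ∀p ∀q ∀r (¬L(n) ∧ D(t,n) ∧ ¬D(m,m) ∧ ¬D(p,p) ∧ ¬D(q,q) ∧ ¬L(r))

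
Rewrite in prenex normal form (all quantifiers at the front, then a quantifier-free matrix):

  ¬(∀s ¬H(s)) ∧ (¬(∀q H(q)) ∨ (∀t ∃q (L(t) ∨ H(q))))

∃s ∃q ∀t ∃c (H(s) ∧ (¬H(q) ∨ L(t) ∨ H(c)))

Drive negations inward (¬∀x A ≡ ∃x ¬A, ¬∃x A ≡ ∀x ¬A, De Morgan for ∧/∨):
  (∃s H(s)) ∧ ((∃q ¬H(q)) ∨ (∀t ∃q (L(t) ∨ H(q))))
Give each quantifier a distinct variable: q↦c.
  (∃s H(s)) ∧ ((∃q ¬H(q)) ∨ (∀t ∃c (L(t) ∨ H(c))))
Extract every quantifier outward, since the variables are now distinct and don't occur free across branches:
  ∃s ∃q ∀t ∃c (H(s) ∧ (¬H(q) ∨ L(t) ∨ H(c)))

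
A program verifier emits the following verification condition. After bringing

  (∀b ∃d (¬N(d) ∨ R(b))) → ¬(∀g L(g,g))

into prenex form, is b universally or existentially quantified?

Rewrite implications/biconditionals: A → B as ¬A ∨ B.
  ¬(∀b ∃d (¬N(d) ∨ R(b))) ∨ ¬(∀g L(g,g))
Move each ¬ inward, flipping quantifiers it crosses:
  (∃b ∀d (N(d) ∧ ¬R(b))) ∨ (∃g ¬L(g,g))
Extract every quantifier outward, since the variables are now distinct and don't occur free across branches:
  ∃b ∀d ∃g (N(d) ∧ ¬R(b) ∨ ¬L(g,g))
The quantifier ∀b sits under an odd number of negations (counting the antecedent side of each →), so it flips to ∃b.

existential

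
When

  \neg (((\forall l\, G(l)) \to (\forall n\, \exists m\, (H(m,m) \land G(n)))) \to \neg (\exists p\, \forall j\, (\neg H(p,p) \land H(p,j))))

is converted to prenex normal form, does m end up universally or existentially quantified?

Rewrite implications/biconditionals: A → B as ¬A ∨ B.
  \neg (\neg (\neg (\forall l\, G(l)) \lor (\forall n\, \exists m\, (H(m,m) \land G(n)))) \lor \neg (\exists p\, \forall j\, (\neg H(p,p) \land H(p,j))))
Move each ¬ inward, flipping quantifiers it crosses:
  ((\exists l\, \neg G(l)) \lor (\forall n\, \exists m\, (H(m,m) \land G(n)))) \land (\exists p\, \forall j\, (\neg H(p,p) \land H(p,j)))
All bound variables are already distinct, so no renaming is needed.
Pull the quantifiers to the front (each side's bound variable is not free in the other side):
  \exists l\, \forall n\, \exists m\, \exists p\, \forall j\, ((\neg G(l) \lor H(m,m) \land G(n)) \land \neg H(p,p) \land H(p,j))
The quantifier \exists m sits under an even number of negations (counting the antecedent side of each →), so it remains existential.

existential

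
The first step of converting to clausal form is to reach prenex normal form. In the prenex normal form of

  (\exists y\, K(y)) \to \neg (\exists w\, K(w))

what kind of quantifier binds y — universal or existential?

universal

First replace A → B with ¬A ∨ B.
  \neg (\exists y\, K(y)) \lor \neg (\exists w\, K(w))
Push ¬ through the quantifiers and connectives to reach negation normal form:
  (\forall y\, \neg K(y)) \lor (\forall w\, \neg K(w))
All bound variables are already distinct, so no renaming is needed.
Extract every quantifier outward, since the variables are now distinct and don't occur free across branches:
  \forall y\, \forall w\, (\neg K(y) \lor \neg K(w))
The quantifier \exists y sits under an odd number of negations (counting the antecedent side of each →), so it flips to \forall y.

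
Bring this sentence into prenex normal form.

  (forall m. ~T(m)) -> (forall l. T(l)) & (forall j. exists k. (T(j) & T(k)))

exists m. forall l. forall j. exists k. (T(m) | T(l) & T(j) & T(k))

First replace A → B with ¬A ∨ B.
  ~(forall m. ~T(m)) | (forall l. T(l)) & (forall j. exists k. (T(j) & T(k)))
Move each ¬ inward, flipping quantifiers it crosses:
  (exists m. T(m)) | (forall l. T(l)) & (forall j. exists k. (T(j) & T(k)))
Pull the quantifiers to the front (each side's bound variable is not free in the other side):
  exists m. forall l. forall j. exists k. (T(m) | T(l) & T(j) & T(k))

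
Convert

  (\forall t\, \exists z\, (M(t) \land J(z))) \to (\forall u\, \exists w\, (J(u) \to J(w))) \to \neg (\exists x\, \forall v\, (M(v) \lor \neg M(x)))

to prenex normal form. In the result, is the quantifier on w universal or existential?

universal

Rewrite implications/biconditionals: A → B as ¬A ∨ B.
  \neg (\forall t\, \exists z\, (M(t) \land J(z))) \lor \neg (\forall u\, \exists w\, (\neg J(u) \lor J(w))) \lor \neg (\exists x\, \forall v\, (M(v) \lor \neg M(x)))
Drive negations inward (¬∀x A ≡ ∃x ¬A, ¬∃x A ≡ ∀x ¬A, De Morgan for ∧/∨):
  (\exists t\, \forall z\, (\neg M(t) \lor \neg J(z))) \lor (\exists u\, \forall w\, (J(u) \land \neg J(w))) \lor (\forall x\, \exists v\, (\neg M(v) \land M(x)))
All bound variables are already distinct, so no renaming is needed.
Extract every quantifier outward, since the variables are now distinct and don't occur free across branches:
  \exists t\, \forall z\, \exists u\, \forall w\, \forall x\, \exists v\, (\neg M(t) \lor \neg J(z) \lor J(u) \land \neg J(w) \lor \neg M(v) \land M(x))
The quantifier \exists w sits under an odd number of negations (counting the antecedent side of each →), so it flips to \forall w.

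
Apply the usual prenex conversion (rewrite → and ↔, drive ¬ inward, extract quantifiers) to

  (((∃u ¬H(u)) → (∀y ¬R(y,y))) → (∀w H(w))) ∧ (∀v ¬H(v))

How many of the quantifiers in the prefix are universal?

Eliminate → and ↔ using ¬ and ∨.
  (¬(¬(∃u ¬H(u)) ∨ (∀y ¬R(y,y))) ∨ (∀w H(w))) ∧ (∀v ¬H(v))
Drive negations inward (¬∀x A ≡ ∃x ¬A, ¬∃x A ≡ ∀x ¬A, De Morgan for ∧/∨):
  ((∃u ¬H(u)) ∧ (∃y R(y,y)) ∨ (∀w H(w))) ∧ (∀v ¬H(v))
Finally move all quantifiers to the prefix:
  ∃u ∃y ∀w ∀v ((¬H(u) ∧ R(y,y) ∨ H(w)) ∧ ¬H(v))
The prefix is ∃u ∃y ∀w ∀v: 2 universal, 2 existential.

2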